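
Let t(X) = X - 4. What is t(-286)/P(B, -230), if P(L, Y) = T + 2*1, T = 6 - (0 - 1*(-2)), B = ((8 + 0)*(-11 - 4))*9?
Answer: -145/3 ≈ -48.333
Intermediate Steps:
t(X) = -4 + X
B = -1080 (B = (8*(-15))*9 = -120*9 = -1080)
T = 4 (T = 6 - (0 + 2) = 6 - 1*2 = 6 - 2 = 4)
P(L, Y) = 6 (P(L, Y) = 4 + 2*1 = 4 + 2 = 6)
t(-286)/P(B, -230) = (-4 - 286)/6 = -290*1/6 = -145/3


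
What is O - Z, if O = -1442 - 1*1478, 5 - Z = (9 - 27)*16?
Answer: -3213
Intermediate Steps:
Z = 293 (Z = 5 - (9 - 27)*16 = 5 - (-18)*16 = 5 - 1*(-288) = 5 + 288 = 293)
O = -2920 (O = -1442 - 1478 = -2920)
O - Z = -2920 - 1*293 = -2920 - 293 = -3213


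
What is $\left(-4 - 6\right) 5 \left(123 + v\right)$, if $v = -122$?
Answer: $-50$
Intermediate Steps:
$\left(-4 - 6\right) 5 \left(123 + v\right) = \left(-4 - 6\right) 5 \left(123 - 122\right) = \left(-10\right) 5 \cdot 1 = \left(-50\right) 1 = -50$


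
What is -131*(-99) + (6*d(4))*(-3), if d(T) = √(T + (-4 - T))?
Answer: 12969 - 36*I ≈ 12969.0 - 36.0*I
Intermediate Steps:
d(T) = 2*I (d(T) = √(-4) = 2*I)
-131*(-99) + (6*d(4))*(-3) = -131*(-99) + (6*(2*I))*(-3) = 12969 + (12*I)*(-3) = 12969 - 36*I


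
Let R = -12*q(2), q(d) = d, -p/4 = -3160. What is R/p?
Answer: -3/1580 ≈ -0.0018987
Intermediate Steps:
p = 12640 (p = -4*(-3160) = 12640)
R = -24 (R = -12*2 = -24)
R/p = -24/12640 = -24*1/12640 = -3/1580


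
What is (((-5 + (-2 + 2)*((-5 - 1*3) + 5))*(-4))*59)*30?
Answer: 35400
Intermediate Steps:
(((-5 + (-2 + 2)*((-5 - 1*3) + 5))*(-4))*59)*30 = (((-5 + 0*((-5 - 3) + 5))*(-4))*59)*30 = (((-5 + 0*(-8 + 5))*(-4))*59)*30 = (((-5 + 0*(-3))*(-4))*59)*30 = (((-5 + 0)*(-4))*59)*30 = (-5*(-4)*59)*30 = (20*59)*30 = 1180*30 = 35400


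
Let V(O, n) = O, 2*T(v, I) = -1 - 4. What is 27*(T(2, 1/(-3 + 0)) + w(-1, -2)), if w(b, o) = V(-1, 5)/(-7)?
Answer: -891/14 ≈ -63.643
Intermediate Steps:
T(v, I) = -5/2 (T(v, I) = (-1 - 4)/2 = (½)*(-5) = -5/2)
w(b, o) = ⅐ (w(b, o) = -1/(-7) = -1*(-⅐) = ⅐)
27*(T(2, 1/(-3 + 0)) + w(-1, -2)) = 27*(-5/2 + ⅐) = 27*(-33/14) = -891/14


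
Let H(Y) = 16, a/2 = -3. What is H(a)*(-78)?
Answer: -1248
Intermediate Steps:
a = -6 (a = 2*(-3) = -6)
H(a)*(-78) = 16*(-78) = -1248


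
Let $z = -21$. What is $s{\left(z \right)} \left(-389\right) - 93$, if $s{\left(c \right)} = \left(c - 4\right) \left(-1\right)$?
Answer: $-9818$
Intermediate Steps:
$s{\left(c \right)} = 4 - c$ ($s{\left(c \right)} = \left(-4 + c\right) \left(-1\right) = 4 - c$)
$s{\left(z \right)} \left(-389\right) - 93 = \left(4 - -21\right) \left(-389\right) - 93 = \left(4 + 21\right) \left(-389\right) - 93 = 25 \left(-389\right) - 93 = -9725 - 93 = -9818$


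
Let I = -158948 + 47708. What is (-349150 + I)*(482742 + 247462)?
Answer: -336178619560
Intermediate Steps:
I = -111240
(-349150 + I)*(482742 + 247462) = (-349150 - 111240)*(482742 + 247462) = -460390*730204 = -336178619560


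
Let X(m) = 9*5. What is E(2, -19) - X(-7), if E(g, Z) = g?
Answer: -43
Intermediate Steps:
X(m) = 45
E(2, -19) - X(-7) = 2 - 1*45 = 2 - 45 = -43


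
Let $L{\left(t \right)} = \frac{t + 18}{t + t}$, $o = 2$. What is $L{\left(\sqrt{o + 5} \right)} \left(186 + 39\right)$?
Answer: $\frac{225}{2} + \frac{2025 \sqrt{7}}{7} \approx 877.88$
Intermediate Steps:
$L{\left(t \right)} = \frac{18 + t}{2 t}$
$L{\left(\sqrt{o + 5} \right)} \left(186 + 39\right) = \frac{18 + \sqrt{2 + 5}}{2 \sqrt{2 + 5}} \left(186 + 39\right) = \frac{18 + \sqrt{7}}{2 \sqrt{7}} \cdot 225 = \frac{\frac{\sqrt{7}}{7} \left(18 + \sqrt{7}\right)}{2} \cdot 225 = \frac{\sqrt{7} \left(18 + \sqrt{7}\right)}{14} \cdot 225 = \frac{225 \sqrt{7} \left(18 + \sqrt{7}\right)}{14}$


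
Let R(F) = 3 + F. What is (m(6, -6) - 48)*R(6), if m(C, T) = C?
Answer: -378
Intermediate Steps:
(m(6, -6) - 48)*R(6) = (6 - 48)*(3 + 6) = -42*9 = -378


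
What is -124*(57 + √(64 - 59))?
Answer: -7068 - 124*√5 ≈ -7345.3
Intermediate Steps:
-124*(57 + √(64 - 59)) = -124*(57 + √5) = -7068 - 124*√5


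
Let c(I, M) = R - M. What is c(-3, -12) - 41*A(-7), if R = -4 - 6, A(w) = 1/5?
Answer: -31/5 ≈ -6.2000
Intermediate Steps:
A(w) = ⅕
R = -10
c(I, M) = -10 - M
c(-3, -12) - 41*A(-7) = (-10 - 1*(-12)) - 41*⅕ = (-10 + 12) - 41/5 = 2 - 41/5 = -31/5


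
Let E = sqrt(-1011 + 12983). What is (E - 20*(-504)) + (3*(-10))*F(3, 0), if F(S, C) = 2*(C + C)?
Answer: 10080 + 2*sqrt(2993) ≈ 10189.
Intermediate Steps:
F(S, C) = 4*C (F(S, C) = 2*(2*C) = 4*C)
E = 2*sqrt(2993) (E = sqrt(11972) = 2*sqrt(2993) ≈ 109.42)
(E - 20*(-504)) + (3*(-10))*F(3, 0) = (2*sqrt(2993) - 20*(-504)) + (3*(-10))*(4*0) = (2*sqrt(2993) + 10080) - 30*0 = (10080 + 2*sqrt(2993)) + 0 = 10080 + 2*sqrt(2993)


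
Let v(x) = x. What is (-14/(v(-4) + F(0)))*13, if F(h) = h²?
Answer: 91/2 ≈ 45.500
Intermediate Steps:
(-14/(v(-4) + F(0)))*13 = (-14/(-4 + 0²))*13 = (-14/(-4 + 0))*13 = (-14/(-4))*13 = -¼*(-14)*13 = (7/2)*13 = 91/2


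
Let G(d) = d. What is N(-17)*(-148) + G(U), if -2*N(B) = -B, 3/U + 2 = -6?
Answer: 10061/8 ≈ 1257.6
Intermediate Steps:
U = -3/8 (U = 3/(-2 - 6) = 3/(-8) = 3*(-⅛) = -3/8 ≈ -0.37500)
N(B) = B/2 (N(B) = -(-1)*B/2 = B/2)
N(-17)*(-148) + G(U) = ((½)*(-17))*(-148) - 3/8 = -17/2*(-148) - 3/8 = 1258 - 3/8 = 10061/8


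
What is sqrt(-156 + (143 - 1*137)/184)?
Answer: I*sqrt(330027)/46 ≈ 12.489*I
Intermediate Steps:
sqrt(-156 + (143 - 1*137)/184) = sqrt(-156 + (143 - 137)*(1/184)) = sqrt(-156 + 6*(1/184)) = sqrt(-156 + 3/92) = sqrt(-14349/92) = I*sqrt(330027)/46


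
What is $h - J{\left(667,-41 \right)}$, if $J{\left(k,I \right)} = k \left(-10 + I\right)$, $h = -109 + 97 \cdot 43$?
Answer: $38079$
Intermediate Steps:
$h = 4062$ ($h = -109 + 4171 = 4062$)
$h - J{\left(667,-41 \right)} = 4062 - 667 \left(-10 - 41\right) = 4062 - 667 \left(-51\right) = 4062 - -34017 = 4062 + 34017 = 38079$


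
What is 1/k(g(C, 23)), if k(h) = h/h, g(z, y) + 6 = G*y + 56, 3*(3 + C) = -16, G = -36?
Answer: 1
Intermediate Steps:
C = -25/3 (C = -3 + (⅓)*(-16) = -3 - 16/3 = -25/3 ≈ -8.3333)
g(z, y) = 50 - 36*y (g(z, y) = -6 + (-36*y + 56) = -6 + (56 - 36*y) = 50 - 36*y)
k(h) = 1
1/k(g(C, 23)) = 1/1 = 1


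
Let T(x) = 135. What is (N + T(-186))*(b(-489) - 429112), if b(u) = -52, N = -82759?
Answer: 35459246336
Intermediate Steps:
(N + T(-186))*(b(-489) - 429112) = (-82759 + 135)*(-52 - 429112) = -82624*(-429164) = 35459246336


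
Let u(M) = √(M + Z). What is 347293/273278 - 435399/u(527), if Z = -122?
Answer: 347293/273278 - 145133*√5/15 ≈ -21634.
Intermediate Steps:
u(M) = √(-122 + M) (u(M) = √(M - 122) = √(-122 + M))
347293/273278 - 435399/u(527) = 347293/273278 - 435399/√(-122 + 527) = 347293*(1/273278) - 435399*√5/45 = 347293/273278 - 435399*√5/45 = 347293/273278 - 145133*√5/15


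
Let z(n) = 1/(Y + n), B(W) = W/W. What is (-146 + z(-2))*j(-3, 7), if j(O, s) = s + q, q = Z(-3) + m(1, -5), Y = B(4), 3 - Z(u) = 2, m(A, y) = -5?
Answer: -441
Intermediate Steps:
B(W) = 1
Z(u) = 1 (Z(u) = 3 - 1*2 = 3 - 2 = 1)
Y = 1
z(n) = 1/(1 + n)
q = -4 (q = 1 - 5 = -4)
j(O, s) = -4 + s (j(O, s) = s - 4 = -4 + s)
(-146 + z(-2))*j(-3, 7) = (-146 + 1/(1 - 2))*(-4 + 7) = (-146 + 1/(-1))*3 = (-146 - 1)*3 = -147*3 = -441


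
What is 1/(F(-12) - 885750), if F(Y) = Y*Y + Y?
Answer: -1/885618 ≈ -1.1292e-6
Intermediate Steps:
F(Y) = Y + Y**2 (F(Y) = Y**2 + Y = Y + Y**2)
1/(F(-12) - 885750) = 1/(-12*(1 - 12) - 885750) = 1/(-12*(-11) - 885750) = 1/(132 - 885750) = 1/(-885618) = -1/885618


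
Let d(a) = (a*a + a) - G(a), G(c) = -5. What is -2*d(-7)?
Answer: -94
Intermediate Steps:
d(a) = 5 + a + a² (d(a) = (a*a + a) - 1*(-5) = (a² + a) + 5 = (a + a²) + 5 = 5 + a + a²)
-2*d(-7) = -2*(5 - 7 + (-7)²) = -2*(5 - 7 + 49) = -2*47 = -94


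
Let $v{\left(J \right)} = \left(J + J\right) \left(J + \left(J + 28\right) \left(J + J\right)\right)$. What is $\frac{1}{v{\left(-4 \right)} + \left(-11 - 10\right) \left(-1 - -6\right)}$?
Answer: $\frac{1}{1463} \approx 0.00068353$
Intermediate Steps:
$v{\left(J \right)} = 2 J \left(J + 2 J \left(28 + J\right)\right)$ ($v{\left(J \right)} = 2 J \left(J + \left(28 + J\right) 2 J\right) = 2 J \left(J + 2 J \left(28 + J\right)\right)$)
$\frac{1}{v{\left(-4 \right)} + \left(-11 - 10\right) \left(-1 - -6\right)} = \frac{1}{\left(-4\right)^{2} \left(114 + 4 \left(-4\right)\right) + \left(-11 - 10\right) \left(-1 - -6\right)} = \frac{1}{16 \left(114 - 16\right) - 21 \left(-1 + 6\right)} = \frac{1}{16 \cdot 98 - 105} = \frac{1}{1568 - 105} = \frac{1}{1463}$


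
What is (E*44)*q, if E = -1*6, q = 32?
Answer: -8448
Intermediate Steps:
E = -6
(E*44)*q = -6*44*32 = -264*32 = -8448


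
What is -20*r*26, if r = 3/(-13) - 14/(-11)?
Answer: -5960/11 ≈ -541.82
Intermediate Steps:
r = 149/143 (r = 3*(-1/13) - 14*(-1/11) = -3/13 + 14/11 = 149/143 ≈ 1.0420)
-20*r*26 = -20*149/143*26 = -2980/143*26 = -5960/11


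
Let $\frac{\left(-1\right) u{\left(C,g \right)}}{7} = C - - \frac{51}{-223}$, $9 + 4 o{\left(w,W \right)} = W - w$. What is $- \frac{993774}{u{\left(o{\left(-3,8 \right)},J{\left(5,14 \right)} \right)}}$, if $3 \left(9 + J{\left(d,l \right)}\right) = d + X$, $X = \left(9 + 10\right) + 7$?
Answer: $\frac{443223204}{847} \approx 5.2329 \cdot 10^{5}$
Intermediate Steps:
$o{\left(w,W \right)} = - \frac{9}{4} - \frac{w}{4} + \frac{W}{4}$ ($o{\left(w,W \right)} = - \frac{9}{4} + \frac{W - w}{4} = - \frac{9}{4} + \left(- \frac{w}{4} + \frac{W}{4}\right) = - \frac{9}{4} - \frac{w}{4} + \frac{W}{4}$)
$X = 26$ ($X = 19 + 7 = 26$)
$J{\left(d,l \right)} = - \frac{1}{3} + \frac{d}{3}$ ($J{\left(d,l \right)} = -9 + \frac{d + 26}{3} = -9 + \frac{26 + d}{3} = -9 + \left(\frac{26}{3} + \frac{d}{3}\right) = - \frac{1}{3} + \frac{d}{3}$)
$u{\left(C,g \right)} = \frac{357}{223} - 7 C$ ($u{\left(C,g \right)} = - 7 \left(C - - \frac{51}{-223}\right) = - 7 \left(C - \left(-51\right) \left(- \frac{1}{223}\right)\right) = - 7 \left(C - \frac{51}{223}\right) = - 7 \left(- \frac{51}{223} + C\right) = \frac{357}{223} - 7 C$)
$- \frac{993774}{u{\left(o{\left(-3,8 \right)},J{\left(5,14 \right)} \right)}} = - \frac{993774}{\frac{357}{223} - 7 \left(- \frac{9}{4} - - \frac{3}{4} + \frac{1}{4} \cdot 8\right)} = - \frac{993774}{\frac{357}{223} - 7 \left(- \frac{9}{4} + \frac{3}{4} + 2\right)} = - \frac{993774}{\frac{357}{223} - \frac{7}{2}} = - \frac{993774}{- \frac{847}{446}} = \left(-993774\right) \left(- \frac{446}{847}\right) = \frac{443223204}{847}$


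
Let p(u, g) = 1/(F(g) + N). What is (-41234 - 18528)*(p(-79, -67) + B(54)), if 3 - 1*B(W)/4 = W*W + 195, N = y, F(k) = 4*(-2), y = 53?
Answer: 33433193518/45 ≈ 7.4296e+8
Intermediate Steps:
F(k) = -8
N = 53
p(u, g) = 1/45 (p(u, g) = 1/(-8 + 53) = 1/45)
B(W) = -768 - 4*W² (B(W) = 12 - 4*(W*W + 195) = 12 - 4*(W² + 195) = 12 - 4*(195 + W²) = 12 + (-780 - 4*W²) = -768 - 4*W²)
(-41234 - 18528)*(p(-79, -67) + B(54)) = (-41234 - 18528)*(1/45 + (-768 - 4*54²)) = -59762*(1/45 + (-768 - 4*2916)) = -59762*(1/45 + (-768 - 11664)) = -59762*(1/45 - 12432) = -59762*(-559439/45) = 33433193518/45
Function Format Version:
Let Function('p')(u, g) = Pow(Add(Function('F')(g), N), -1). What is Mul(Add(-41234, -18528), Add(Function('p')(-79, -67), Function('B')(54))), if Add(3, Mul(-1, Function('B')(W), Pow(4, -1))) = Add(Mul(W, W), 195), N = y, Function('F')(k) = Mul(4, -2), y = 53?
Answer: Rational(33433193518, 45) ≈ 7.4296e+8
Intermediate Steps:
Function('F')(k) = -8
N = 53
Function('p')(u, g) = Rational(1, 45) (Function('p')(u, g) = Pow(Add(-8, 53), -1) = Pow(45, -1) = Rational(1, 45))
Function('B')(W) = Add(-768, Mul(-4, Pow(W, 2))) (Function('B')(W) = Add(12, Mul(-4, Add(Mul(W, W), 195))) = Add(12, Mul(-4, Add(Pow(W, 2), 195))) = Add(12, Mul(-4, Add(195, Pow(W, 2)))) = Add(12, Add(-780, Mul(-4, Pow(W, 2)))) = Add(-768, Mul(-4, Pow(W, 2))))
Mul(Add(-41234, -18528), Add(Function('p')(-79, -67), Function('B')(54))) = Mul(Add(-41234, -18528), Add(Rational(1, 45), Add(-768, Mul(-4, Pow(54, 2))))) = Mul(-59762, Add(Rational(1, 45), Add(-768, Mul(-4, 2916)))) = Mul(-59762, Add(Rational(1, 45), Add(-768, -11664))) = Mul(-59762, Add(Rational(1, 45), -12432)) = Mul(-59762, Rational(-559439, 45)) = Rational(33433193518, 45)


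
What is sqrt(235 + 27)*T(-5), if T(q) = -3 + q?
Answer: -8*sqrt(262) ≈ -129.49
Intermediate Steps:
sqrt(235 + 27)*T(-5) = sqrt(235 + 27)*(-3 - 5) = sqrt(262)*(-8) = -8*sqrt(262)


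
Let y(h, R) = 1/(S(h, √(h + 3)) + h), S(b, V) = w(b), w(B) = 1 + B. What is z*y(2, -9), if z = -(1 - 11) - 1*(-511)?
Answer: 521/5 ≈ 104.20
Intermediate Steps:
S(b, V) = 1 + b
y(h, R) = 1/(1 + 2*h) (y(h, R) = 1/((1 + h) + h) = 1/(1 + 2*h))
z = 521 (z = -1*(-10) + 511 = 10 + 511 = 521)
z*y(2, -9) = 521/(1 + 2*2) = 521/(1 + 4) = 521/5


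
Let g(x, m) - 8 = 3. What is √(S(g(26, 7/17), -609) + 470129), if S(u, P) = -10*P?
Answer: √476219 ≈ 690.09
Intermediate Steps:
g(x, m) = 11 (g(x, m) = 8 + 3 = 11)
√(S(g(26, 7/17), -609) + 470129) = √(-10*(-609) + 470129) = √(6090 + 470129) = √476219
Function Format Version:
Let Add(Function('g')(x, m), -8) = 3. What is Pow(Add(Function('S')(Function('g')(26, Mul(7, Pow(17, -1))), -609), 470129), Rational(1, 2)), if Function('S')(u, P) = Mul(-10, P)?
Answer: Pow(476219, Rational(1, 2)) ≈ 690.09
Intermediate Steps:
Function('g')(x, m) = 11 (Function('g')(x, m) = Add(8, 3) = 11)
Pow(Add(Function('S')(Function('g')(26, Mul(7, Pow(17, -1))), -609), 470129), Rational(1, 2)) = Pow(Add(Mul(-10, -609), 470129), Rational(1, 2)) = Pow(Add(6090, 470129), Rational(1, 2)) = Pow(476219, Rational(1, 2))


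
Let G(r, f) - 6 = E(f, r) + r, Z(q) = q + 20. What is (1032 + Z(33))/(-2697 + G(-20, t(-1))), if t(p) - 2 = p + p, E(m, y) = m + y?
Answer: -1085/2731 ≈ -0.39729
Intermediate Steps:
Z(q) = 20 + q
t(p) = 2 + 2*p (t(p) = 2 + (p + p) = 2 + 2*p)
G(r, f) = 6 + f + 2*r (G(r, f) = 6 + ((f + r) + r) = 6 + (f + 2*r) = 6 + f + 2*r)
(1032 + Z(33))/(-2697 + G(-20, t(-1))) = (1032 + (20 + 33))/(-2697 + (6 + (2 + 2*(-1)) + 2*(-20))) = (1032 + 53)/(-2697 + (6 + (2 - 2) - 40)) = 1085/(-2697 + (6 + 0 - 40)) = 1085/(-2697 - 34) = 1085/(-2731) = 1085*(-1/2731) = -1085/2731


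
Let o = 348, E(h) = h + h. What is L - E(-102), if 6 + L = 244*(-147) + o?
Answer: -35322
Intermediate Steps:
E(h) = 2*h
L = -35526 (L = -6 + (244*(-147) + 348) = -6 + (-35868 + 348) = -6 - 35520 = -35526)
L - E(-102) = -35526 - 2*(-102) = -35526 - 1*(-204) = -35526 + 204 = -35322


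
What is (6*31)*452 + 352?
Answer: 84424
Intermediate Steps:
(6*31)*452 + 352 = 186*452 + 352 = 84072 + 352 = 84424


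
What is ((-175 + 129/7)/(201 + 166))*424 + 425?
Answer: 627121/2569 ≈ 244.11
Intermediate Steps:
((-175 + 129/7)/(201 + 166))*424 + 425 = ((-175 + 129*(⅐))/367)*424 + 425 = ((-175 + 129/7)*(1/367))*424 + 425 = -1096/7*1/367*424 + 425 = -1096/2569*424 + 425 = -464704/2569 + 425 = 627121/2569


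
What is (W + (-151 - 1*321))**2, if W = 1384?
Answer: 831744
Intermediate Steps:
(W + (-151 - 1*321))**2 = (1384 + (-151 - 1*321))**2 = (1384 + (-151 - 321))**2 = (1384 - 472)**2 = 912**2 = 831744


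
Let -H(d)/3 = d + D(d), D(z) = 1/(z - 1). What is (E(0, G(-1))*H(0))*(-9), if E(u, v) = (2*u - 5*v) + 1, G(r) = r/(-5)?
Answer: 0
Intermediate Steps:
G(r) = -r/5 (G(r) = r*(-⅕) = -r/5)
D(z) = 1/(-1 + z)
H(d) = -3*d - 3/(-1 + d) (H(d) = -3*(d + 1/(-1 + d)) = -3*d - 3/(-1 + d))
E(u, v) = 1 - 5*v + 2*u (E(u, v) = (-5*v + 2*u) + 1 = 1 - 5*v + 2*u)
(E(0, G(-1))*H(0))*(-9) = ((1 - (-1)*(-1) + 2*0)*(3*(-1 - 1*0*(-1 + 0))/(-1 + 0)))*(-9) = ((1 - 5*⅕ + 0)*(3*(-1 - 1*0*(-1))/(-1)))*(-9) = ((1 - 1 + 0)*(3*(-1)*(-1 + 0)))*(-9) = (0*(3*(-1)*(-1)))*(-9) = (0*3)*(-9) = 0*(-9) = 0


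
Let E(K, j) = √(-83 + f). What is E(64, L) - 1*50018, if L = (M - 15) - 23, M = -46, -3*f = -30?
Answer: -50018 + I*√73 ≈ -50018.0 + 8.544*I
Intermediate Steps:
f = 10 (f = -⅓*(-30) = 10)
L = -84 (L = (-46 - 15) - 23 = -61 - 23 = -84)
E(K, j) = I*√73 (E(K, j) = √(-83 + 10) = √(-73) = I*√73)
E(64, L) - 1*50018 = I*√73 - 1*50018 = I*√73 - 50018 = -50018 + I*√73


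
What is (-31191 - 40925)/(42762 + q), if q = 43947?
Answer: -72116/86709 ≈ -0.83170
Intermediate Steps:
(-31191 - 40925)/(42762 + q) = (-31191 - 40925)/(42762 + 43947) = -72116/86709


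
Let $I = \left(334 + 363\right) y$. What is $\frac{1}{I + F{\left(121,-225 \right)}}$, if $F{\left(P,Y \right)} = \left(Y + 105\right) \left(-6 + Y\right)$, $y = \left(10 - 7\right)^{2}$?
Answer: $\frac{1}{33993} \approx 2.9418 \cdot 10^{-5}$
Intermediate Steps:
$y = 9$ ($y = 3^{2} = 9$)
$F{\left(P,Y \right)} = \left(-6 + Y\right) \left(105 + Y\right)$ ($F{\left(P,Y \right)} = \left(105 + Y\right) \left(-6 + Y\right) = \left(-6 + Y\right) \left(105 + Y\right)$)
$I = 6273$ ($I = \left(334 + 363\right) 9 = 697 \cdot 9 = 6273$)
$\frac{1}{I + F{\left(121,-225 \right)}} = \frac{1}{6273 + \left(-630 + \left(-225\right)^{2} + 99 \left(-225\right)\right)} = \frac{1}{6273 - -27720} = \frac{1}{6273 + 27720} = \frac{1}{33993}$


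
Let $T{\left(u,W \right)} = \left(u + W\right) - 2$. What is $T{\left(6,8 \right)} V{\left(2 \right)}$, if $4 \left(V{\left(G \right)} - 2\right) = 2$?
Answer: $30$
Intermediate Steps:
$T{\left(u,W \right)} = -2 + W + u$ ($T{\left(u,W \right)} = \left(W + u\right) - 2 = -2 + W + u$)
$V{\left(G \right)} = \frac{5}{2}$ ($V{\left(G \right)} = 2 + \frac{1}{4} \cdot 2 = 2 + \frac{1}{2} = \frac{5}{2}$)
$T{\left(6,8 \right)} V{\left(2 \right)} = \left(-2 + 8 + 6\right) \frac{5}{2} = 12 \cdot \frac{5}{2} = 30$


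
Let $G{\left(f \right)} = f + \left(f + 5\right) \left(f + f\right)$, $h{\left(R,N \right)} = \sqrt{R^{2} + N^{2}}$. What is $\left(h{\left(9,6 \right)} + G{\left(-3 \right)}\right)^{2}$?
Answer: $342 - 90 \sqrt{13} \approx 17.5$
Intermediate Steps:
$h{\left(R,N \right)} = \sqrt{N^{2} + R^{2}}$
$G{\left(f \right)} = f + 2 f \left(5 + f\right)$ ($G{\left(f \right)} = f + \left(5 + f\right) 2 f = f + 2 f \left(5 + f\right)$)
$\left(h{\left(9,6 \right)} + G{\left(-3 \right)}\right)^{2} = \left(\sqrt{6^{2} + 9^{2}} - 3 \left(11 + 2 \left(-3\right)\right)\right)^{2} = \left(\sqrt{36 + 81} - 3 \left(11 - 6\right)\right)^{2} = \left(\sqrt{117} - 15\right)^{2} = \left(3 \sqrt{13} - 15\right)^{2} = \left(-15 + 3 \sqrt{13}\right)^{2}$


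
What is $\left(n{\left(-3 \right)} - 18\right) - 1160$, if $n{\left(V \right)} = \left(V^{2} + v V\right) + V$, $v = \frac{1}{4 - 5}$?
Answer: $-1169$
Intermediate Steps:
$v = -1$ ($v = \frac{1}{-1} = -1$)
$n{\left(V \right)} = V^{2}$ ($n{\left(V \right)} = \left(V^{2} - V\right) + V = V^{2}$)
$\left(n{\left(-3 \right)} - 18\right) - 1160 = \left(\left(-3\right)^{2} - 18\right) - 1160 = \left(9 - 18\right) - 1160 = -9 - 1160 = -1169$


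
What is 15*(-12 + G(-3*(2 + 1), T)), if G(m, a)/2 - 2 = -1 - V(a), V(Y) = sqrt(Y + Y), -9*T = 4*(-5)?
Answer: -150 - 20*sqrt(10) ≈ -213.25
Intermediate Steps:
T = 20/9 (T = -4*(-5)/9 = -1/9*(-20) = 20/9 ≈ 2.2222)
V(Y) = sqrt(2)*sqrt(Y) (V(Y) = sqrt(2*Y) = sqrt(2)*sqrt(Y))
G(m, a) = 2 - 2*sqrt(2)*sqrt(a) (G(m, a) = 4 + 2*(-1 - sqrt(2)*sqrt(a)) = 4 + (-2 - 2*sqrt(2)*sqrt(a)) = 2 - 2*sqrt(2)*sqrt(a))
15*(-12 + G(-3*(2 + 1), T)) = 15*(-12 + (2 - 2*sqrt(2)*sqrt(20/9))) = 15*(-12 + (2 - 2*sqrt(2)*2*sqrt(5)/3)) = 15*(-12 + (2 - 4*sqrt(10)/3)) = 15*(-10 - 4*sqrt(10)/3) = -150 - 20*sqrt(10)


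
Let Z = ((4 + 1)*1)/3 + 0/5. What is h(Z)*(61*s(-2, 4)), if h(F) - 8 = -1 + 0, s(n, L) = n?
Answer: -854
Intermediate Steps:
Z = 5/3 (Z = (5*1)*(1/3) + 0*(1/5) = 5*(1/3) + 0 = 5/3 + 0 = 5/3 ≈ 1.6667)
h(F) = 7 (h(F) = 8 + (-1 + 0) = 8 - 1 = 7)
h(Z)*(61*s(-2, 4)) = 7*(61*(-2)) = 7*(-122) = -854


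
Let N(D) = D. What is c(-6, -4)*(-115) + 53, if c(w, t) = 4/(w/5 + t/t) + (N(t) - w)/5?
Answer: 2307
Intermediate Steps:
c(w, t) = 4/(1 + w/5) - w/5 + t/5 (c(w, t) = 4/(w/5 + t/t) + (t - w)/5 = 4/(w*(⅕) + 1) + (t - w)*(⅕) = 4/(w/5 + 1) + (-w/5 + t/5) = 4/(1 + w/5) + (-w/5 + t/5) = 4/(1 + w/5) - w/5 + t/5)
c(-6, -4)*(-115) + 53 = ((20 - 4 - 1*(-6) - ⅕*(-6)² + (⅕)*(-4)*(-6))/(5 - 6))*(-115) + 53 = ((20 - 4 + 6 - ⅕*36 + 24/5)/(-1))*(-115) + 53 = -(20 - 4 + 6 - 36/5 + 24/5)*(-115) + 53 = -1*98/5*(-115) + 53 = -98/5*(-115) + 53 = 2254 + 53 = 2307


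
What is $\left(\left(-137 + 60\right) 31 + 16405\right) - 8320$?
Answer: $5698$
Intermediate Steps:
$\left(\left(-137 + 60\right) 31 + 16405\right) - 8320 = \left(\left(-77\right) 31 + 16405\right) - 8320 = \left(-2387 + 16405\right) - 8320 = 14018 - 8320 = 5698$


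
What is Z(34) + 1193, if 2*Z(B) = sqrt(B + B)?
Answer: 1193 + sqrt(17) ≈ 1197.1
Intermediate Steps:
Z(B) = sqrt(2)*sqrt(B)/2 (Z(B) = sqrt(B + B)/2 = sqrt(2*B)/2 = (sqrt(2)*sqrt(B))/2 = sqrt(2)*sqrt(B)/2)
Z(34) + 1193 = sqrt(2)*sqrt(34)/2 + 1193 = sqrt(17) + 1193 = 1193 + sqrt(17)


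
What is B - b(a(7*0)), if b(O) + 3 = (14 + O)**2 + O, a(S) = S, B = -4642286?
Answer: -4642479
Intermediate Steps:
b(O) = -3 + O + (14 + O)**2 (b(O) = -3 + ((14 + O)**2 + O) = -3 + (O + (14 + O)**2) = -3 + O + (14 + O)**2)
B - b(a(7*0)) = -4642286 - (-3 + 7*0 + (14 + 7*0)**2) = -4642286 - (-3 + 0 + (14 + 0)**2) = -4642286 - (-3 + 0 + 14**2) = -4642286 - (-3 + 0 + 196) = -4642286 - 1*193 = -4642286 - 193 = -4642479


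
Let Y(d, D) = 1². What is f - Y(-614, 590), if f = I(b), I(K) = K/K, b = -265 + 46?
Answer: 0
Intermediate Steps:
b = -219
Y(d, D) = 1
I(K) = 1
f = 1
f - Y(-614, 590) = 1 - 1*1 = 1 - 1 = 0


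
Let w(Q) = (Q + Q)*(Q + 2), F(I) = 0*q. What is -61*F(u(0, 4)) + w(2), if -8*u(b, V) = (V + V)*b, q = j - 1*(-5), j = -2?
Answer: 16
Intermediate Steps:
q = 3 (q = -2 - 1*(-5) = -2 + 5 = 3)
u(b, V) = -V*b/4 (u(b, V) = -(V + V)*b/8 = -2*V*b/8 = -V*b/4)
F(I) = 0 (F(I) = 0*3 = 0)
w(Q) = 2*Q*(2 + Q) (w(Q) = (2*Q)*(2 + Q) = 2*Q*(2 + Q))
-61*F(u(0, 4)) + w(2) = -61*0 + 2*2*(2 + 2) = 0 + 2*2*4 = 0 + 16 = 16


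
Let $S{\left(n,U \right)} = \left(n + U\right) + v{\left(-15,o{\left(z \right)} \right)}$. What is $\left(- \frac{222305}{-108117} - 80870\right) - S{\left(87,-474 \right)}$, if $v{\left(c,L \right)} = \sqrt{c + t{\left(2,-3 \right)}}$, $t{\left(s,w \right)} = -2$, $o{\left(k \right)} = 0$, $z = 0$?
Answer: $- \frac{8701358206}{108117} - i \sqrt{17} \approx -80481.0 - 4.1231 i$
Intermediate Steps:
$v{\left(c,L \right)} = \sqrt{-2 + c}$ ($v{\left(c,L \right)} = \sqrt{c - 2} = \sqrt{-2 + c}$)
$S{\left(n,U \right)} = U + n + i \sqrt{17}$ ($S{\left(n,U \right)} = \left(n + U\right) + \sqrt{-2 - 15} = \left(U + n\right) + \sqrt{-17} = \left(U + n\right) + i \sqrt{17} = U + n + i \sqrt{17}$)
$\left(- \frac{222305}{-108117} - 80870\right) - S{\left(87,-474 \right)} = \left(- \frac{222305}{-108117} - 80870\right) - \left(-474 + 87 + i \sqrt{17}\right) = \left(\left(-222305\right) \left(- \frac{1}{108117}\right) - 80870\right) - \left(-387 + i \sqrt{17}\right) = \left(\frac{222305}{108117} - 80870\right) + \left(387 - i \sqrt{17}\right) = - \frac{8743199485}{108117} + \left(387 - i \sqrt{17}\right) = - \frac{8701358206}{108117} - i \sqrt{17}$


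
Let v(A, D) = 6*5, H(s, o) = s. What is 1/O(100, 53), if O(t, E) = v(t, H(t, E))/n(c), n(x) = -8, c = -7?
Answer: -4/15 ≈ -0.26667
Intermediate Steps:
v(A, D) = 30
O(t, E) = -15/4 (O(t, E) = 30/(-8) = 30*(-1/8) = -15/4)
1/O(100, 53) = 1/(-15/4) = -4/15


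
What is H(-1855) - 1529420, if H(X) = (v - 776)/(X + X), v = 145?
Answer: -5674147569/3710 ≈ -1.5294e+6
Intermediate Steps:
H(X) = -631/(2*X) (H(X) = (145 - 776)/(X + X) = -631*1/(2*X) = -631/(2*X))
H(-1855) - 1529420 = -631/2/(-1855) - 1529420 = -631/2*(-1/1855) - 1529420 = 631/3710 - 1529420 = -5674147569/3710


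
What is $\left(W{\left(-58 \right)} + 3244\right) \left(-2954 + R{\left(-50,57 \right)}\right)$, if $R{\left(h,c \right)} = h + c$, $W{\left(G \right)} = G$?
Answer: $-9389142$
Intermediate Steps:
$R{\left(h,c \right)} = c + h$
$\left(W{\left(-58 \right)} + 3244\right) \left(-2954 + R{\left(-50,57 \right)}\right) = \left(-58 + 3244\right) \left(-2954 + \left(57 - 50\right)\right) = 3186 \left(-2954 + 7\right) = 3186 \left(-2947\right) = -9389142$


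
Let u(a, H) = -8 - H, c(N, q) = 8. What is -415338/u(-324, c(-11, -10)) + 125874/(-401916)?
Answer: 6955373901/267944 ≈ 25958.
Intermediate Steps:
-415338/u(-324, c(-11, -10)) + 125874/(-401916) = -415338/(-8 - 1*8) + 125874/(-401916) = -415338/(-8 - 8) + 125874*(-1/401916) = -415338/(-16) - 20979/66986 = -415338*(-1/16) - 20979/66986 = 207669/8 - 20979/66986 = 6955373901/267944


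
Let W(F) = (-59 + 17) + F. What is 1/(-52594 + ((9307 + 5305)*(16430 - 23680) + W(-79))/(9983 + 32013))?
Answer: -41996/2314674745 ≈ -1.8143e-5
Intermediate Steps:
W(F) = -42 + F
1/(-52594 + ((9307 + 5305)*(16430 - 23680) + W(-79))/(9983 + 32013)) = 1/(-52594 + ((9307 + 5305)*(16430 - 23680) + (-42 - 79))/(9983 + 32013)) = 1/(-52594 + (14612*(-7250) - 121)/41996) = 1/(-52594 + (-105937000 - 121)*(1/41996)) = 1/(-52594 - 105937121*1/41996) = 1/(-52594 - 105937121/41996) = 1/(-2314674745/41996) = -41996/2314674745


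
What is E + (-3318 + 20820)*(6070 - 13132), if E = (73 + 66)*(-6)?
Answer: -123599958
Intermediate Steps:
E = -834 (E = 139*(-6) = -834)
E + (-3318 + 20820)*(6070 - 13132) = -834 + (-3318 + 20820)*(6070 - 13132) = -834 + 17502*(-7062) = -834 - 123599124 = -123599958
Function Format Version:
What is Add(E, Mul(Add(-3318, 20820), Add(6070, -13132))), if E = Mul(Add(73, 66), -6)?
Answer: -123599958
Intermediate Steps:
E = -834 (E = Mul(139, -6) = -834)
Add(E, Mul(Add(-3318, 20820), Add(6070, -13132))) = Add(-834, Mul(Add(-3318, 20820), Add(6070, -13132))) = Add(-834, Mul(17502, -7062)) = Add(-834, -123599124) = -123599958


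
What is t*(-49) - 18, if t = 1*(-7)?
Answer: 325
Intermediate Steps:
t = -7
t*(-49) - 18 = -7*(-49) - 18 = 343 - 18 = 325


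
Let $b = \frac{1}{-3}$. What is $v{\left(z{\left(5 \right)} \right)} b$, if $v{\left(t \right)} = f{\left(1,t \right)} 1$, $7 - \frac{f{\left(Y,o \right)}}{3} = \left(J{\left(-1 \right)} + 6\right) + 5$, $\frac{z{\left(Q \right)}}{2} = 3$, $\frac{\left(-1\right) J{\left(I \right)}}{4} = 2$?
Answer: $-4$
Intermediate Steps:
$J{\left(I \right)} = -8$ ($J{\left(I \right)} = \left(-4\right) 2 = -8$)
$z{\left(Q \right)} = 6$ ($z{\left(Q \right)} = 2 \cdot 3 = 6$)
$f{\left(Y,o \right)} = 12$ ($f{\left(Y,o \right)} = 21 - 3 \left(\left(-8 + 6\right) + 5\right) = 21 - 3 \left(-2 + 5\right) = 21 - 9 = 12$)
$b = - \frac{1}{3} \approx -0.33333$
$v{\left(t \right)} = 12$ ($v{\left(t \right)} = 12 \cdot 1 = 12$)
$v{\left(z{\left(5 \right)} \right)} b = 12 \left(- \frac{1}{3}\right) = -4$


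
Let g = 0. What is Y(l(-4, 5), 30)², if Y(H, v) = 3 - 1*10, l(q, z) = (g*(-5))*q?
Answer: 49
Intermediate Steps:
l(q, z) = 0 (l(q, z) = (0*(-5))*q = 0*q = 0)
Y(H, v) = -7 (Y(H, v) = 3 - 10 = -7)
Y(l(-4, 5), 30)² = (-7)² = 49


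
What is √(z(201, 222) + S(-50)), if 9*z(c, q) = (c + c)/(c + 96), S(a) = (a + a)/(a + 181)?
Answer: I*√103097786/12969 ≈ 0.78292*I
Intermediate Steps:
S(a) = 2*a/(181 + a) (S(a) = (2*a)/(181 + a) = 2*a/(181 + a))
z(c, q) = 2*c/(9*(96 + c)) (z(c, q) = ((c + c)/(c + 96))/9 = ((2*c)/(96 + c))/9 = (2*c/(96 + c))/9 = 2*c/(9*(96 + c)))
√(z(201, 222) + S(-50)) = √((2/9)*201/(96 + 201) + 2*(-50)/(181 - 50)) = √((2/9)*201/297 + 2*(-50)/131) = √((2/9)*201*(1/297) + 2*(-50)*(1/131)) = √(134/891 - 100/131) = √(-71546/116721) = I*√103097786/12969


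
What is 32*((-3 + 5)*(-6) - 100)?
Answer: -3584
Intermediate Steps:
32*((-3 + 5)*(-6) - 100) = 32*(2*(-6) - 100) = 32*(-12 - 100) = 32*(-112) = -3584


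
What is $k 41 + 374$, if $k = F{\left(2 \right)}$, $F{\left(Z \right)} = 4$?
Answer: $538$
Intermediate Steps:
$k = 4$
$k 41 + 374 = 4 \cdot 41 + 374 = 164 + 374 = 538$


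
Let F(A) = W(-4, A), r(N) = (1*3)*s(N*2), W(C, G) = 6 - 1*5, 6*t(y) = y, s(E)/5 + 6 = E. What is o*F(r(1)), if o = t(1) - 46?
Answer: -275/6 ≈ -45.833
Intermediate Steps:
s(E) = -30 + 5*E
t(y) = y/6
W(C, G) = 1 (W(C, G) = 6 - 5 = 1)
o = -275/6 (o = (1/6)*1 - 46 = 1/6 - 46 = -275/6 ≈ -45.833)
r(N) = -90 + 30*N (r(N) = (1*3)*(-30 + 5*(N*2)) = 3*(-30 + 5*(2*N)) = 3*(-30 + 10*N) = -90 + 30*N)
F(A) = 1
o*F(r(1)) = -275/6*1 = -275/6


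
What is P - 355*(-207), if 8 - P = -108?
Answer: 73601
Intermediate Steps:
P = 116 (P = 8 - 1*(-108) = 8 + 108 = 116)
P - 355*(-207) = 116 - 355*(-207) = 116 + 73485 = 73601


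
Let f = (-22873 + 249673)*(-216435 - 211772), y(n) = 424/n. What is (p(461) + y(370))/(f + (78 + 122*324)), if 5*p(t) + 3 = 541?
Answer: -479/427778618545 ≈ -1.1197e-9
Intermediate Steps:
p(t) = 538/5 (p(t) = -⅗ + (⅕)*541 = -⅗ + 541/5 = 538/5)
f = -97117347600 (f = 226800*(-428207) = -97117347600)
(p(461) + y(370))/(f + (78 + 122*324)) = (538/5 + 424/370)/(-97117347600 + (78 + 122*324)) = (538/5 + 424*(1/370))/(-97117347600 + (78 + 39528)) = (538/5 + 212/185)/(-97117347600 + 39606) = (20118/185)/(-97117307994) = (20118/185)*(-1/97117307994) = -479/427778618545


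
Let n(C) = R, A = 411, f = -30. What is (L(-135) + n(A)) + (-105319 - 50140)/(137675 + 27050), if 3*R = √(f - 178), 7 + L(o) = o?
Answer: -23546409/164725 + 4*I*√13/3 ≈ -142.94 + 4.8074*I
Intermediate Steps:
L(o) = -7 + o
R = 4*I*√13/3 (R = √(-30 - 178)/3 = √(-208)/3 = (4*I*√13)/3 = 4*I*√13/3 ≈ 4.8074*I)
n(C) = 4*I*√13/3
(L(-135) + n(A)) + (-105319 - 50140)/(137675 + 27050) = ((-7 - 135) + 4*I*√13/3) + (-105319 - 50140)/(137675 + 27050) = (-142 + 4*I*√13/3) - 155459/164725 = -23546409/164725 + 4*I*√13/3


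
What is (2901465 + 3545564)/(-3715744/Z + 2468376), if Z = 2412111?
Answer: 254933599479/97606445672 ≈ 2.6119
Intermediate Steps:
(2901465 + 3545564)/(-3715744/Z + 2468376) = (2901465 + 3545564)/(-3715744/2412111 + 2468376) = 6447029/(-3715744*1/2412111 + 2468376) = 6447029/(-3715744/2412111 + 2468376) = 6447029/(5953993185992/2412111) = 6447029*(2412111/5953993185992) = 254933599479/97606445672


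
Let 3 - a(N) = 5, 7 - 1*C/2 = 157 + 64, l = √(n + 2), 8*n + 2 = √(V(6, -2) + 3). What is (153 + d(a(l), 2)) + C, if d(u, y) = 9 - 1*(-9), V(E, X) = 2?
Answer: -257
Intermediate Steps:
n = -¼ + √5/8 (n = -¼ + √(2 + 3)/8 = -¼ + √5/8 ≈ 0.029509)
l = √(7/4 + √5/8) (l = √((-¼ + √5/8) + 2) = √(7/4 + √5/8) ≈ 1.4246)
C = -428 (C = 14 - 2*(157 + 64) = 14 - 2*221 = 14 - 442 = -428)
a(N) = -2 (a(N) = 3 - 1*5 = 3 - 5 = -2)
d(u, y) = 18 (d(u, y) = 9 + 9 = 18)
(153 + d(a(l), 2)) + C = (153 + 18) - 428 = 171 - 428 = -257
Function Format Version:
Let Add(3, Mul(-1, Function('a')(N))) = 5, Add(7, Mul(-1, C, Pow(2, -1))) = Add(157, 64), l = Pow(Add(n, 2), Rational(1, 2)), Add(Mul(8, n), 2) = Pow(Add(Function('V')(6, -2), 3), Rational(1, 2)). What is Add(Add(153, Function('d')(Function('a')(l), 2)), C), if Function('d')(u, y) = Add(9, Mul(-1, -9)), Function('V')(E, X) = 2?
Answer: -257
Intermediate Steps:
n = Add(Rational(-1, 4), Mul(Rational(1, 8), Pow(5, Rational(1, 2)))) (n = Add(Rational(-1, 4), Mul(Rational(1, 8), Pow(Add(2, 3), Rational(1, 2)))) = Add(Rational(-1, 4), Mul(Rational(1, 8), Pow(5, Rational(1, 2)))) ≈ 0.029509)
l = Pow(Add(Rational(7, 4), Mul(Rational(1, 8), Pow(5, Rational(1, 2)))), Rational(1, 2)) (l = Pow(Add(Add(Rational(-1, 4), Mul(Rational(1, 8), Pow(5, Rational(1, 2)))), 2), Rational(1, 2)) = Pow(Add(Rational(7, 4), Mul(Rational(1, 8), Pow(5, Rational(1, 2)))), Rational(1, 2)) ≈ 1.4246)
C = -428 (C = Add(14, Mul(-2, Add(157, 64))) = Add(14, Mul(-2, 221)) = Add(14, -442) = -428)
Function('a')(N) = -2 (Function('a')(N) = Add(3, Mul(-1, 5)) = Add(3, -5) = -2)
Function('d')(u, y) = 18 (Function('d')(u, y) = Add(9, 9) = 18)
Add(Add(153, Function('d')(Function('a')(l), 2)), C) = Add(Add(153, 18), -428) = Add(171, -428) = -257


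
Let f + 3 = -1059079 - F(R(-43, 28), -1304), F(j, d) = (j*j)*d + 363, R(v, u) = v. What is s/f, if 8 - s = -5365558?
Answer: 5365566/1351651 ≈ 3.9696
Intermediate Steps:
F(j, d) = 363 + d*j² (F(j, d) = j²*d + 363 = d*j² + 363 = 363 + d*j²)
f = 1351651 (f = -3 + (-1059079 - (363 - 1304*(-43)²)) = -3 + (-1059079 - (363 - 1304*1849)) = -3 + (-1059079 - (363 - 2411096)) = -3 + (-1059079 - 1*(-2410733)) = -3 + (-1059079 + 2410733) = -3 + 1351654 = 1351651)
s = 5365566 (s = 8 - 1*(-5365558) = 8 + 5365558 = 5365566)
s/f = 5365566/1351651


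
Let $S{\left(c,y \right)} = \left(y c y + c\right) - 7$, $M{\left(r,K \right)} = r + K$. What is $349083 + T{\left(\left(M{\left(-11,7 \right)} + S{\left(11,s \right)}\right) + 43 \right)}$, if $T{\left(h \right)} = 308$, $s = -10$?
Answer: $349391$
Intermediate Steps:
$M{\left(r,K \right)} = K + r$
$S{\left(c,y \right)} = -7 + c + c y^{2}$ ($S{\left(c,y \right)} = \left(c y y + c\right) - 7 = \left(c y^{2} + c\right) - 7 = \left(c + c y^{2}\right) - 7 = -7 + c + c y^{2}$)
$349083 + T{\left(\left(M{\left(-11,7 \right)} + S{\left(11,s \right)}\right) + 43 \right)} = 349083 + 308 = 349391$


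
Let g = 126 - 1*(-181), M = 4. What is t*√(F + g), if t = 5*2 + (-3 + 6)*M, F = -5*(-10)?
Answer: 22*√357 ≈ 415.68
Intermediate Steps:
F = 50
t = 22 (t = 5*2 + (-3 + 6)*4 = 10 + 3*4 = 10 + 12 = 22)
g = 307 (g = 126 + 181 = 307)
t*√(F + g) = 22*√(50 + 307) = 22*√357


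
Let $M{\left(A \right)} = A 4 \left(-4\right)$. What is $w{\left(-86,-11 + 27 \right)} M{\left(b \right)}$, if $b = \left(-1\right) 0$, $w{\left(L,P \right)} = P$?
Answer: $0$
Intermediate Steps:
$b = 0$
$M{\left(A \right)} = - 16 A$ ($M{\left(A \right)} = 4 A \left(-4\right) = - 16 A$)
$w{\left(-86,-11 + 27 \right)} M{\left(b \right)} = \left(-11 + 27\right) \left(\left(-16\right) 0\right) = 16 \cdot 0 = 0$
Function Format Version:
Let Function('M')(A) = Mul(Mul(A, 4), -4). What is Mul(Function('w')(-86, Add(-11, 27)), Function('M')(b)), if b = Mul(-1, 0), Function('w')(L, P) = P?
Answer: 0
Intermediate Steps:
b = 0
Function('M')(A) = Mul(-16, A) (Function('M')(A) = Mul(Mul(4, A), -4) = Mul(-16, A))
Mul(Function('w')(-86, Add(-11, 27)), Function('M')(b)) = Mul(Add(-11, 27), Mul(-16, 0)) = Mul(16, 0) = 0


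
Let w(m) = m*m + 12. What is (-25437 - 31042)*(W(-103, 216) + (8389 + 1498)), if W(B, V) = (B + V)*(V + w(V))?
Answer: -299778050141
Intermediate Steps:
w(m) = 12 + m² (w(m) = m² + 12 = 12 + m²)
W(B, V) = (B + V)*(12 + V + V²) (W(B, V) = (B + V)*(V + (12 + V²)) = (B + V)*(12 + V + V²))
(-25437 - 31042)*(W(-103, 216) + (8389 + 1498)) = (-25437 - 31042)*((216² - 103*216 - 103*(12 + 216²) + 216*(12 + 216²)) + (8389 + 1498)) = -56479*((46656 - 22248 - 103*(12 + 46656) + 216*(12 + 46656)) + 9887) = -56479*((46656 - 22248 - 103*46668 + 216*46668) + 9887) = -56479*((46656 - 22248 - 4806804 + 10080288) + 9887) = -56479*(5297892 + 9887) = -56479*5307779 = -299778050141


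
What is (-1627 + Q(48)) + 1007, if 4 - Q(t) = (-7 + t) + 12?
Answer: -669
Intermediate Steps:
Q(t) = -1 - t (Q(t) = 4 - ((-7 + t) + 12) = 4 - (5 + t) = 4 + (-5 - t) = -1 - t)
(-1627 + Q(48)) + 1007 = (-1627 + (-1 - 1*48)) + 1007 = (-1627 + (-1 - 48)) + 1007 = (-1627 - 49) + 1007 = -1676 + 1007 = -669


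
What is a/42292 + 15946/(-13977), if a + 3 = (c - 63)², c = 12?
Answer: -319037993/295557642 ≈ -1.0794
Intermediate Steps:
a = 2598 (a = -3 + (12 - 63)² = -3 + (-51)² = -3 + 2601 = 2598)
a/42292 + 15946/(-13977) = 2598/42292 + 15946/(-13977) = 2598*(1/42292) + 15946*(-1/13977) = 1299/21146 - 15946/13977 = -319037993/295557642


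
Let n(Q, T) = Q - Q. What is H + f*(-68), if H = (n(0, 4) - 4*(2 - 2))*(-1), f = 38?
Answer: -2584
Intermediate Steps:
n(Q, T) = 0
H = 0 (H = (0 - 4*(2 - 2))*(-1) = (0 - 4*0)*(-1) = (0 + 0)*(-1) = 0*(-1) = 0)
H + f*(-68) = 0 + 38*(-68) = 0 - 2584 = -2584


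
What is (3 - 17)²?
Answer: 196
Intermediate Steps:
(3 - 17)² = (-14)² = 196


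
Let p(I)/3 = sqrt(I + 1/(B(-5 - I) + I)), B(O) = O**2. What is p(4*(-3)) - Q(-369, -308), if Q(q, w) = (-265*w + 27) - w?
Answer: -81955 + 3*I*sqrt(16391)/37 ≈ -81955.0 + 10.381*I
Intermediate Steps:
Q(q, w) = 27 - 266*w (Q(q, w) = (27 - 265*w) - w = 27 - 266*w)
p(I) = 3*sqrt(I + 1/(I + (-5 - I)**2)) (p(I) = 3*sqrt(I + 1/((-5 - I)**2 + I)) = 3*sqrt(I + 1/(I + (-5 - I)**2)))
p(4*(-3)) - Q(-369, -308) = 3*sqrt((1 + (4*(-3))*(4*(-3) + (5 + 4*(-3))**2))/(4*(-3) + (5 + 4*(-3))**2)) - (27 - 266*(-308)) = 3*sqrt((1 - 12*(-12 + (5 - 12)**2))/(-12 + (5 - 12)**2)) - (27 + 81928) = 3*sqrt((1 - 12*(-12 + (-7)**2))/(-12 + (-7)**2)) - 1*81955 = 3*sqrt((1 - 12*(-12 + 49))/(-12 + 49)) - 81955 = 3*sqrt((1 - 12*37)/37) - 81955 = 3*sqrt((1 - 444)/37) - 81955 = 3*sqrt((1/37)*(-443)) - 81955 = 3*sqrt(-443/37) - 81955 = 3*(I*sqrt(16391)/37) - 81955 = 3*I*sqrt(16391)/37 - 81955 = -81955 + 3*I*sqrt(16391)/37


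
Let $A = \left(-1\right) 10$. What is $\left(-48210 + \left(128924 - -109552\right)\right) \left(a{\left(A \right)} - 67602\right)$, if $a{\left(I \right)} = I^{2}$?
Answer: $-12843335532$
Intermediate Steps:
$A = -10$
$\left(-48210 + \left(128924 - -109552\right)\right) \left(a{\left(A \right)} - 67602\right) = \left(-48210 + \left(128924 - -109552\right)\right) \left(\left(-10\right)^{2} - 67602\right) = \left(-48210 + \left(128924 + 109552\right)\right) \left(100 - 67602\right) = \left(-48210 + 238476\right) \left(-67502\right) = 190266 \left(-67502\right) = -12843335532$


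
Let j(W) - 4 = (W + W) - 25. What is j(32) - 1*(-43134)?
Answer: 43177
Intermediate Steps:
j(W) = -21 + 2*W (j(W) = 4 + ((W + W) - 25) = 4 + (2*W - 25) = 4 + (-25 + 2*W) = -21 + 2*W)
j(32) - 1*(-43134) = (-21 + 2*32) - 1*(-43134) = (-21 + 64) + 43134 = 43 + 43134 = 43177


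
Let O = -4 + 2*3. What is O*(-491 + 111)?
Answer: -760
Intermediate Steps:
O = 2 (O = -4 + 6 = 2)
O*(-491 + 111) = 2*(-491 + 111) = 2*(-380) = -760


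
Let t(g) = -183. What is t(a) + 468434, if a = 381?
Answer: 468251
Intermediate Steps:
t(a) + 468434 = -183 + 468434 = 468251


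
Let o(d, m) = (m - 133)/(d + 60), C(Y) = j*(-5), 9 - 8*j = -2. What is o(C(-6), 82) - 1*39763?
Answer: -994099/25 ≈ -39764.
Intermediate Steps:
j = 11/8 (j = 9/8 - 1/8*(-2) = 9/8 + 1/4 = 11/8 ≈ 1.3750)
C(Y) = -55/8 (C(Y) = (11/8)*(-5) = -55/8)
o(d, m) = (-133 + m)/(60 + d)
o(C(-6), 82) - 1*39763 = (-133 + 82)/(60 - 55/8) - 1*39763 = -51/(425/8) - 39763 = (8/425)*(-51) - 39763 = -24/25 - 39763 = -994099/25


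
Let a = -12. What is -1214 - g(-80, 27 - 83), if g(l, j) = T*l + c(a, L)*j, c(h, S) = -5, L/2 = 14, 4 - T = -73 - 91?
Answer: 11946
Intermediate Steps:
T = 168 (T = 4 - (-73 - 91) = 4 - 1*(-164) = 4 + 164 = 168)
L = 28 (L = 2*14 = 28)
g(l, j) = -5*j + 168*l (g(l, j) = 168*l - 5*j = -5*j + 168*l)
-1214 - g(-80, 27 - 83) = -1214 - (-5*(27 - 83) + 168*(-80)) = -1214 - (-5*(-56) - 13440) = -1214 - (280 - 13440) = -1214 - 1*(-13160) = -1214 + 13160 = 11946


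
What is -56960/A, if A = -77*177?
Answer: 56960/13629 ≈ 4.1793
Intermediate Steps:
A = -13629 (A = -1*13629 = -13629)
-56960/A = -56960/(-13629) = -56960*(-1/13629) = 56960/13629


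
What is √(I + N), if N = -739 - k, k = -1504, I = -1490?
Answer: 5*I*√29 ≈ 26.926*I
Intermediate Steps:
N = 765 (N = -739 - 1*(-1504) = -739 + 1504 = 765)
√(I + N) = √(-1490 + 765) = √(-725) = 5*I*√29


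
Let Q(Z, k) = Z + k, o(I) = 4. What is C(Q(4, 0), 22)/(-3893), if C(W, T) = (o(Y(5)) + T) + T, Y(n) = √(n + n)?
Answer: -48/3893 ≈ -0.012330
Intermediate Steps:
Y(n) = √2*√n (Y(n) = √(2*n) = √2*√n)
C(W, T) = 4 + 2*T (C(W, T) = (4 + T) + T = 4 + 2*T)
C(Q(4, 0), 22)/(-3893) = (4 + 2*22)/(-3893) = (4 + 44)*(-1/3893) = 48*(-1/3893) = -48/3893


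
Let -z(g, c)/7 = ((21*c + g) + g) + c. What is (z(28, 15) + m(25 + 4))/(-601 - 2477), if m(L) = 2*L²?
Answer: 170/513 ≈ 0.33138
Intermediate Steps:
z(g, c) = -154*c - 14*g (z(g, c) = -7*(((21*c + g) + g) + c) = -7*(((g + 21*c) + g) + c) = -7*((2*g + 21*c) + c) = -7*(2*g + 22*c) = -154*c - 14*g)
(z(28, 15) + m(25 + 4))/(-601 - 2477) = ((-154*15 - 14*28) + 2*(25 + 4)²)/(-601 - 2477) = ((-2310 - 392) + 2*29²)/(-3078) = (-2702 + 2*841)*(-1/3078) = (-2702 + 1682)*(-1/3078) = -1020*(-1/3078) = 170/513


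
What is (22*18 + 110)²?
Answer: 256036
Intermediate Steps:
(22*18 + 110)² = (396 + 110)² = 506² = 256036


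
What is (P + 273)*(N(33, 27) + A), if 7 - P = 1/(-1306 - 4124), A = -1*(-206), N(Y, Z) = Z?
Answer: 354253433/5430 ≈ 65240.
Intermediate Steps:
A = 206
P = 38011/5430 (P = 7 - 1/(-1306 - 4124) = 7 - 1/(-5430) = 7 - 1*(-1/5430) = 7 + 1/5430 = 38011/5430 ≈ 7.0002)
(P + 273)*(N(33, 27) + A) = (38011/5430 + 273)*(27 + 206) = (1520401/5430)*233 = 354253433/5430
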